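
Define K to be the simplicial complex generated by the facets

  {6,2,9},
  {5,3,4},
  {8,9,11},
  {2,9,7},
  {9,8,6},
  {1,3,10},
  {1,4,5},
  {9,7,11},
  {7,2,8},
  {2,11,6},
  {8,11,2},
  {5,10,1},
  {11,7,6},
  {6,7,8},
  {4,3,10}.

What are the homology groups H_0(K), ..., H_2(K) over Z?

We work with the vertex ordering 1 < 2 < 3 < 4 < 5 < 6 < 7 < 8 < 9 < 10 < 11. The simplices of K, each written with vertices in increasing order, are:

  0-simplices (11): [1], [2], [3], [4], [5], [6], [7], [8], [9], [10], [11]
  1-simplices (25): (25 of them)
  2-simplices (15): [1,3,10], [1,4,5], [1,5,10], [2,6,9], [2,6,11], [2,7,8], [2,7,9], [2,8,11], [3,4,5], [3,4,10], [6,7,8], [6,7,11], [6,8,9], [7,9,11], [8,9,11]

Hence C_0 ≅ Z^11, C_1 ≅ Z^25, C_2 ≅ Z^15.

Boundary ∂_1: C_1 → C_0 is given by ∂[p,q] = [q] − [p].
As a 11×25 matrix over Z this has rank 9, with invariant factors (1,1,1,1,1,1,1,1,1).

Boundary ∂_2: C_2 → C_1 sends each 2-simplex [p,q,r] to [q,r] − [p,r] + [p,q]. For instance
  ∂[2,6,11] = [6,11] − [2,11] + [2,6],
  ∂[7,9,11] = [9,11] − [7,11] + [7,9].
This gives a 25×15 integer matrix of rank 15; reducing to Smith normal form yields diagonal entries (1,1,1,1,1,1,1,1,1,1,1,1,1,1,2).

Computing H_k = (kernel of ∂_k) / (image of ∂_{k+1}):

  H_0: rank C_0 − rank ∂_1 = 11 − 9 = 2, and the invariant factors of ∂_1 are all 1, so H_0 = Z^2.
  H_1: rank ker ∂_1 − rank ∂_2 = (25 − 9) − 15 = 1, and ∂_2 has invariant factor 2 > 1, so H_1 = Z ⊕ Z/2Z.
  H_2: rank ker ∂_2 − rank ∂_3 = (15 − 15) − 0 = 0, and there is no ∂_3, so H_2 = 0.

H_0 = Z^2,  H_1 = Z ⊕ Z/2Z,  H_2 = 0.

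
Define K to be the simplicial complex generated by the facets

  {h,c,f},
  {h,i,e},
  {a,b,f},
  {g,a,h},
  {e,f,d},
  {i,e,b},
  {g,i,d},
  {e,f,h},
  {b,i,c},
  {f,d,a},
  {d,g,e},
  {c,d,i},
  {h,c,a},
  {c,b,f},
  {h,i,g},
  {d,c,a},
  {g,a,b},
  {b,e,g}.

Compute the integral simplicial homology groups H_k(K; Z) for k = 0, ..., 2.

H_0 ≅ Z,  H_1 ≅ Z ⊕ Z/2,  H_2 = 0.

We work with the vertex ordering a < b < c < d < e < f < g < h < i. The simplices of K, each written with vertices in increasing order, are:

  0-simplices (9): a, b, c, d, e, f, g, h, i
  1-simplices (27): ab, ac, ad, af, ag, ah, bc, be, bf, bg, bi, cd, cf, ch, ci, de, df, dg, di, ef, eg, eh, ei, fh, gh, gi, hi
  2-simplices (18): abf, abg, acd, ach, adf, agh, bcf, bci, beg, bei, cdi, cfh, def, deg, dgi, efh, ehi, ghi

Hence C_0 ≅ Z^9, C_1 ≅ Z^27, C_2 ≅ Z^18.

∂_1: C_1 → C_0 sends each edge [p,q] (with p < q) to q − p. For instance
  ∂cf = f − c.
This gives a 9×27 integer matrix of rank 8; reducing to Smith normal form yields diagonal entries (1,1,1,1,1,1,1,1).

Boundary ∂_2: C_2 → C_1 maps a triangle to the signed sum of its edges. For instance
  ∂ghi = hi − gi + gh,
  ∂cdi = di − ci + cd.
As a 27×18 matrix over Z this has rank 18, with invariant factors (1,1,1,1,1,1,1,1,1,1,1,1,1,1,1,1,1,2).

Computing H_k = (kernel of ∂_k) / (image of ∂_{k+1}):

  H_0: rank C_0 − rank ∂_1 = 9 − 8 = 1, and the invariant factors of ∂_1 are all 1, so H_0 = Z.
  H_1: rank ker ∂_1 − rank ∂_2 = (27 − 8) − 18 = 1, and ∂_2 has invariant factor 2 > 1, so H_1 = Z ⊕ Z/2.
  H_2: rank ker ∂_2 − rank ∂_3 = (18 − 18) − 0 = 0, and there is no ∂_3, so H_2 = 0.

(K is a triangulation of the Klein bottle.)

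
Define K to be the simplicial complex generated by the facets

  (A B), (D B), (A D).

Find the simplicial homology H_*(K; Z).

H_0 ≅ Z,  H_1 ≅ Z.

Fix the vertex order A < B < D and write every simplex with vertices in increasing order. Then dim K = 1 and the simplices of K are:

  0-simplices (3): A, B, D
  1-simplices (3): AB, AD, BD

so the chain groups are C_0 ≅ Z^3, C_1 ≅ Z^3.

The boundary map ∂_1: C_1 → C_0 is given by ∂[p,q] = [q] − [p]. For instance
  ∂BD = D − B.
This gives a 3×3 integer matrix of rank 2; reducing to Smith normal form yields diagonal entries (1,1).

From H_k ≅ ker(∂_k) / im(∂_{k+1}) we obtain:

  H_0: rank C_0 − rank ∂_1 = 3 − 2 = 1, and the invariant factors of ∂_1 are all 1, so H_0 ≅ Z.
  H_1: rank ker ∂_1 − rank ∂_2 = (3 − 2) − 0 = 1, and there is no ∂_2, so H_1 ≅ Z.

As a check, the Euler characteristic is 3 − 3 = 0, which agrees with 1 − 1 = 0.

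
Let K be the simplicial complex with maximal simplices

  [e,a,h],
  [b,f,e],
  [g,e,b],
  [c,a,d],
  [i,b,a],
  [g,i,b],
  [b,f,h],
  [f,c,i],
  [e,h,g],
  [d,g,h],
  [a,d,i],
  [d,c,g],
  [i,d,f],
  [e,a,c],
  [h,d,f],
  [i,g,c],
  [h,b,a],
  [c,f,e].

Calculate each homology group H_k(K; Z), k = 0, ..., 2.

H_0 ≅ Z,  H_1 ≅ Z × Z/2,  H_2 = 0.

Order the vertices as a < b < c < d < e < f < g < h < i. Listing each simplex with vertices in this order, K has dimension 2 with simplices:

  0-simplices (9): a, b, c, d, e, f, g, h, i
  1-simplices (27): ab, ac, ad, ae, ah, ai, be, bf, bg, bh, bi, cd, ce, cf, cg, ci, df, dg, dh, di, ef, eg, eh, fh, fi, gh, gi
  2-simplices (18): abh, abi, acd, ace, adi, aeh, bef, beg, bfh, bgi, cdg, cef, cfi, cgi, dfh, dfi, dgh, egh

so the chain groups are C_0 ≅ Z^9, C_1 ≅ Z^27, C_2 ≅ Z^18.

∂_1: C_1 → C_0 is given by ∂[p,q] = [q] − [p]. For instance
  ∂fh = h − f.
The resulting 9×27 matrix has rank 8, and its Smith normal form has invariant factors (1,1,1,1,1,1,1,1).

Boundary ∂_2: C_2 → C_1 acts by ∂[p,q,r] = [q,r] − [p,r] + [p,q]. For instance
  ∂aeh = eh − ah + ae,
  ∂bfh = fh − bh + bf.
The 27×18 boundary matrix has rank 18 and Smith normal form diag(1,1,1,1,1,1,1,1,1,1,1,1,1,1,1,1,1,2).

From H_k ≅ ker(∂_k) / im(∂_{k+1}) we obtain:

  H_0: rank C_0 − rank ∂_1 = 9 − 8 = 1, and the invariant factors of ∂_1 are all 1, so H_0 = Z.
  H_1: rank ker ∂_1 − rank ∂_2 = (27 − 8) − 18 = 1, and ∂_2 has invariant factor 2 > 1, so H_1 = Z × Z/2.
  H_2: rank ker ∂_2 − rank ∂_3 = (18 − 18) − 0 = 0, and there is no ∂_3, so H_2 = 0.

As a check, the Euler characteristic is 9 − 27 + 18 = 0, which agrees with 1 − 1 + 0 = 0.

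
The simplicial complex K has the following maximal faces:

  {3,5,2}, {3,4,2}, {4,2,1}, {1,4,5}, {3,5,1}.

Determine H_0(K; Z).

H_0 ≅ Z.

Fix the vertex order 1 < 2 < 3 < 4 < 5 and write every simplex with vertices in increasing order. Then dim K = 2 and the simplices of K are:

  0-simplices (5): [1], [2], [3], [4], [5]
  1-simplices (10): [1,2], [1,3], [1,4], [1,5], [2,3], [2,4], [2,5], [3,4], [3,5], [4,5]
  2-simplices (5): [1,2,4], [1,3,5], [1,4,5], [2,3,4], [2,3,5]

so the chain groups are C_0 ≅ Z^5, C_1 ≅ Z^10, C_2 ≅ Z^5.

∂_1: C_1 → C_0 is given by ∂[p,q] = [q] − [p].
The 5×10 boundary matrix has rank 4 and Smith normal form diag(1,1,1,1).

Boundary ∂_2: C_2 → C_1 maps a triangle to the signed sum of its edges. For instance
  ∂[1,2,4] = [2,4] − [1,4] + [1,2],
  ∂[2,3,4] = [3,4] − [2,4] + [2,3].
As a 10×5 matrix over Z this has rank 5, with invariant factors (1,1,1,1,1).

Now H_k = ker ∂_k / im ∂_{k+1}, so:

  H_0: rank C_0 − rank ∂_1 = 5 − 4 = 1, and the invariant factors of ∂_1 are all 1, so H_0 ≅ Z.

(K is a triangulation of the Möbius band.)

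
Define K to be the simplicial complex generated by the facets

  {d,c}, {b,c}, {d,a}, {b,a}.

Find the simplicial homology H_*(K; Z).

H_0 = Z,  H_1 = Z.

Order the vertices as a < b < c < d. Listing each simplex with vertices in this order, K has dimension 1 with simplices:

  0-simplices (4): a, b, c, d
  1-simplices (4): ab, ad, bc, cd

Hence C_0 ≅ Z^4, C_1 ≅ Z^4.

∂_1: C_1 → C_0 maps an edge to its endpoints' difference, ∂[p,q] = q − p. For instance
  ∂ab = b − a.
This gives a 4×4 integer matrix of rank 3; reducing to Smith normal form yields diagonal entries (1,1,1).

Reading off H_k = ker ∂_k / im ∂_{k+1}:

  H_0: rank C_0 − rank ∂_1 = 4 − 3 = 1, and the invariant factors of ∂_1 are all 1, so H_0 ≅ Z.
  H_1: rank ker ∂_1 − rank ∂_2 = (4 − 3) − 0 = 1, and there is no ∂_2, so H_1 ≅ Z.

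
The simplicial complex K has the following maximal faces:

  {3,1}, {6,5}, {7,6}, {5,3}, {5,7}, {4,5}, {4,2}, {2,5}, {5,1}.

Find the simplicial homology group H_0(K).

H_0 ≅ Z.

Take the total order 1 < 2 < 3 < 4 < 5 < 6 < 7 on the vertex set. Then K (dimension 1) consists of the simplices:

  0-simplices (7): [1], [2], [3], [4], [5], [6], [7]
  1-simplices (9): [1,3], [1,5], [2,4], [2,5], [3,5], [4,5], [5,6], [5,7], [6,7]

Hence C_0 ≅ Z^7, C_1 ≅ Z^9.

The boundary map ∂_1: C_1 → C_0 sends each edge [p,q] (with p < q) to q − p.
The 7×9 boundary matrix has rank 6 and Smith normal form diag(1,1,1,1,1,1).

From H_k ≅ ker(∂_k) / im(∂_{k+1}) we obtain:

  H_0: rank C_0 − rank ∂_1 = 7 − 6 = 1, and the invariant factors of ∂_1 are all 1, so H_0 ≅ Z.

(K is a triangulation of a wedge of 3 circles.)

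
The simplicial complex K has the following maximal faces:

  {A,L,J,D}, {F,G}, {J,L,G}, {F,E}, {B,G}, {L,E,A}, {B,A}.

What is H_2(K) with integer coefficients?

H_2 ≅ 0.

Order the vertices as A < B < D < E < F < G < J < L. Listing each simplex with vertices in this order, K has dimension 3 with simplices:

  0-simplices (8): A, B, D, E, F, G, J, L
  1-simplices (14): AB, AD, AE, AJ, AL, BG, DJ, DL, EF, EL, FG, GJ, GL, JL
  2-simplices (6): ADJ, ADL, AEL, AJL, DJL, GJL
  3-simplices (1): ADJL

so the chain groups are C_0 ≅ Z^8, C_1 ≅ Z^14, C_2 ≅ Z^6, C_3 ≅ Z^1.

Boundary ∂_1: C_1 → C_0 maps an edge to its endpoints' difference, ∂[p,q] = q − p. For instance
  ∂JL = L − J.
The 8×14 boundary matrix has rank 7 and Smith normal form diag(1,1,1,1,1,1,1).

The boundary map ∂_2: C_2 → C_1 sends each 2-simplex [p,q,r] to [q,r] − [p,r] + [p,q]. For instance
  ∂ADL = DL − AL + AD,
  ∂ADJ = DJ − AJ + AD.
The 14×6 boundary matrix has rank 5 and Smith normal form diag(1,1,1,1,1).

∂_3: C_3 → C_2 sends each 3-simplex σ to the alternating sum Σ_i (−1)^i (σ with its i-th vertex removed). For instance
  ∂ADJL = DJL − AJL + ADL − ADJ.
The resulting 6×1 matrix has rank 1, and its Smith normal form has invariant factors (1).

Reading off H_k = ker ∂_k / im ∂_{k+1}:

  H_2: rank ker ∂_2 − rank ∂_3 = (6 − 5) − 1 = 0, and the invariant factors of ∂_3 are all 1, so H_2 = 0.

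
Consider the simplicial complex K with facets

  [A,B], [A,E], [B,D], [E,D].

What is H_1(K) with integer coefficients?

Take the total order A < B < D < E on the vertex set. Then K (dimension 1) consists of the simplices:

  0-simplices (4): A, B, D, E
  1-simplices (4): AB, AE, BD, DE

so the chain groups are C_0 ≅ Z^4, C_1 ≅ Z^4.

∂_1: C_1 → C_0 maps an edge to its endpoints' difference, ∂[p,q] = q − p.
The resulting 4×4 matrix has rank 3, and its Smith normal form has invariant factors (1,1,1).

Reading off H_k = ker ∂_k / im ∂_{k+1}:

  H_1: rank ker ∂_1 − rank ∂_2 = (4 − 3) − 0 = 1, and there is no ∂_2, so H_1 ≅ Z.

H_1 = Z.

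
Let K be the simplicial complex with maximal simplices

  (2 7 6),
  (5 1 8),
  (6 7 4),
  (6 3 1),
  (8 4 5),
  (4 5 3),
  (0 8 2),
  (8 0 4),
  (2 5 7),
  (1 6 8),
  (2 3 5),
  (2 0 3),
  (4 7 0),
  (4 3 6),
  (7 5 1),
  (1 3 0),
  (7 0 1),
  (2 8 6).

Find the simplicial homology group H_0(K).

Take the total order 0 < 1 < 2 < 3 < 4 < 5 < 6 < 7 < 8 on the vertex set. Then K (dimension 2) consists of the simplices:

  0-simplices (9): [0], [1], [2], [3], [4], [5], [6], [7], [8]
  1-simplices (27): (27 of them)
  2-simplices (18): [0,1,3], [0,1,7], [0,2,3], [0,2,8], [0,4,7], [0,4,8], [1,3,6], [1,5,7], [1,5,8], [1,6,8], [2,3,5], [2,5,7], [2,6,7], [2,6,8], [3,4,5], [3,4,6], [4,5,8], [4,6,7]

Hence C_0 ≅ Z^9, C_1 ≅ Z^27, C_2 ≅ Z^18.

∂_1: C_1 → C_0 is given by ∂[p,q] = [q] − [p]. For instance
  ∂[0,2] = [2] − [0].
This gives a 9×27 integer matrix of rank 8; reducing to Smith normal form yields diagonal entries (1,1,1,1,1,1,1,1).

The boundary map ∂_2: C_2 → C_1 maps a triangle to the signed sum of its edges. For instance
  ∂[0,4,8] = [4,8] − [0,8] + [0,4],
  ∂[1,5,8] = [5,8] − [1,8] + [1,5].
As a 27×18 matrix over Z this has rank 17, with invariant factors (1,1,1,1,1,1,1,1,1,1,1,1,1,1,1,1,1).

Computing H_k = (kernel of ∂_k) / (image of ∂_{k+1}):

  H_0: rank C_0 − rank ∂_1 = 9 − 8 = 1, and the invariant factors of ∂_1 are all 1, so H_0 ≅ Z.

(K is a triangulation of the torus T^2.)

H_0 = Z.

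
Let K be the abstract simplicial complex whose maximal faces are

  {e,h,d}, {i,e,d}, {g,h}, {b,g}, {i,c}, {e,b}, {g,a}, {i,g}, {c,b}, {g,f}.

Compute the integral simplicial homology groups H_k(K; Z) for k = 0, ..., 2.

Order the vertices as a < b < c < d < e < f < g < h < i. Listing each simplex with vertices in this order, K has dimension 2 with simplices:

  0-simplices (9): a, b, c, d, e, f, g, h, i
  1-simplices (13): ag, bc, be, bg, ci, de, dh, di, eh, ei, fg, gh, gi
  2-simplices (2): deh, dei

Hence C_0 ≅ Z^9, C_1 ≅ Z^13, C_2 ≅ Z^2.

The boundary map ∂_1: C_1 → C_0 is given by ∂[p,q] = [q] − [p].
As a 9×13 matrix over Z this has rank 8, with invariant factors (1,1,1,1,1,1,1,1).

Boundary ∂_2: C_2 → C_1 sends each 2-simplex [p,q,r] to [q,r] − [p,r] + [p,q]. For instance
  ∂dei = ei − di + de,
  ∂deh = eh − dh + de.
As a 13×2 matrix over Z this has rank 2, with invariant factors (1,1).

Computing H_k = (kernel of ∂_k) / (image of ∂_{k+1}):

  H_0: rank C_0 − rank ∂_1 = 9 − 8 = 1, and the invariant factors of ∂_1 are all 1, so H_0 ≅ Z.
  H_1: rank ker ∂_1 − rank ∂_2 = (13 − 8) − 2 = 3, and the invariant factors of ∂_2 are all 1, so H_1 ≅ Z^3.
  H_2: rank ker ∂_2 − rank ∂_3 = (2 − 2) − 0 = 0, and there is no ∂_3, so H_2 ≅ 0.

As a check, the Euler characteristic is 9 − 13 + 2 = -2, which agrees with 1 − 3 + 0 = -2.

H_0 ≅ Z,  H_1 ≅ Z^3,  H_2 = 0.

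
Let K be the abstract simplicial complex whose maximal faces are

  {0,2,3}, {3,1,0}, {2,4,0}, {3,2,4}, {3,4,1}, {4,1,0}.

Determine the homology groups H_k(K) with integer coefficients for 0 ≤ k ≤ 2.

Order the vertices as 0 < 1 < 2 < 3 < 4. Listing each simplex with vertices in this order, K has dimension 2 with simplices:

  0-simplices (5): [0], [1], [2], [3], [4]
  1-simplices (9): [0,1], [0,2], [0,3], [0,4], [1,3], [1,4], [2,3], [2,4], [3,4]
  2-simplices (6): [0,1,3], [0,1,4], [0,2,3], [0,2,4], [1,3,4], [2,3,4]

so the chain groups are C_0 ≅ Z^5, C_1 ≅ Z^9, C_2 ≅ Z^6.

∂_1: C_1 → C_0 is given by ∂[p,q] = [q] − [p].
The 5×9 boundary matrix has rank 4 and Smith normal form diag(1,1,1,1).

The boundary map ∂_2: C_2 → C_1 maps a triangle to the signed sum of its edges. For instance
  ∂[2,3,4] = [3,4] − [2,4] + [2,3],
  ∂[1,3,4] = [3,4] − [1,4] + [1,3].
This gives a 9×6 integer matrix of rank 5; reducing to Smith normal form yields diagonal entries (1,1,1,1,1).

From H_k ≅ ker(∂_k) / im(∂_{k+1}) we obtain:

  H_0: rank C_0 − rank ∂_1 = 5 − 4 = 1, and the invariant factors of ∂_1 are all 1, so H_0 = Z.
  H_1: rank ker ∂_1 − rank ∂_2 = (9 − 4) − 5 = 0, and the invariant factors of ∂_2 are all 1, so H_1 = 0.
  H_2: rank ker ∂_2 − rank ∂_3 = (6 − 5) − 0 = 1, and there is no ∂_3, so H_2 = Z.

H_0 = Z,  H_1 = 0,  H_2 = Z.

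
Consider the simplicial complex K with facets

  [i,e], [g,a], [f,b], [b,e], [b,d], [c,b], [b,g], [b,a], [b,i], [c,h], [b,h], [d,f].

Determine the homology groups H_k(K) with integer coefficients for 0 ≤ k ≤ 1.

H_0 = Z,  H_1 = Z^4.

We work with the vertex ordering a < b < c < d < e < f < g < h < i. The simplices of K, each written with vertices in increasing order, are:

  0-simplices (9): a, b, c, d, e, f, g, h, i
  1-simplices (12): ab, ag, bc, bd, be, bf, bg, bh, bi, ch, df, ei

giving chain groups C_0 ≅ Z^9, C_1 ≅ Z^12.

Boundary ∂_1: C_1 → C_0 sends each edge [p,q] (with p < q) to q − p. For instance
  ∂bg = g − b.
The resulting 9×12 matrix has rank 8, and its Smith normal form has invariant factors (1,1,1,1,1,1,1,1).

From H_k ≅ ker(∂_k) / im(∂_{k+1}) we obtain:

  H_0: rank C_0 − rank ∂_1 = 9 − 8 = 1, and the invariant factors of ∂_1 are all 1, so H_0 = Z.
  H_1: rank ker ∂_1 − rank ∂_2 = (12 − 8) − 0 = 4, and there is no ∂_2, so H_1 = Z^4.

As a check, the Euler characteristic is 9 − 12 = -3, which agrees with 1 − 4 = -3.
(K is a triangulation of a wedge of 4 circles.)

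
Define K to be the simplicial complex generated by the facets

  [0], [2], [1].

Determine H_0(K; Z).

Take the total order 0 < 1 < 2 on the vertex set. Then K (dimension 0) consists of the simplices:

  0-simplices (3): [0], [1], [2]

Hence C_0 ≅ Z^3.

Reading off H_k = ker ∂_k / im ∂_{k+1}:

  H_0: rank C_0 − rank ∂_1 = 3 − 0 = 3, and there is no ∂_1, so H_0 = Z^3.

(K is a triangulation of a set of 3 points.)

H_0 = Z^3.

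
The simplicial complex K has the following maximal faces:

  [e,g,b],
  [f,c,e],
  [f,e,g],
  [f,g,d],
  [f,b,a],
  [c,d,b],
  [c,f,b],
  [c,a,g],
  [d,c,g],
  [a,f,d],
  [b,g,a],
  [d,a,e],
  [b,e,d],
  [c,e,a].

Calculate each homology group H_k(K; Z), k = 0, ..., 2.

Take the total order a < b < c < d < e < f < g on the vertex set. Then K (dimension 2) consists of the simplices:

  0-simplices (7): a, b, c, d, e, f, g
  1-simplices (21): ab, ac, ad, ae, af, ag, bc, bd, be, bf, bg, cd, ce, cf, cg, de, df, dg, ef, eg, fg
  2-simplices (14): abf, abg, ace, acg, ade, adf, bcd, bcf, bde, beg, cdg, cef, dfg, efg

so the chain groups are C_0 ≅ Z^7, C_1 ≅ Z^21, C_2 ≅ Z^14.

Boundary ∂_1: C_1 → C_0 sends each edge [p,q] (with p < q) to q − p.
As a 7×21 matrix over Z this has rank 6, with invariant factors (1,1,1,1,1,1).

Boundary ∂_2: C_2 → C_1 sends each 2-simplex [p,q,r] to [q,r] − [p,r] + [p,q]. For instance
  ∂ace = ce − ae + ac,
  ∂abf = bf − af + ab.
The 21×14 boundary matrix has rank 13 and Smith normal form diag(1,1,1,1,1,1,1,1,1,1,1,1,1).

Now H_k = ker ∂_k / im ∂_{k+1}, so:

  H_0: rank C_0 − rank ∂_1 = 7 − 6 = 1, and the invariant factors of ∂_1 are all 1, so H_0 ≅ Z.
  H_1: rank ker ∂_1 − rank ∂_2 = (21 − 6) − 13 = 2, and the invariant factors of ∂_2 are all 1, so H_1 ≅ Z^2.
  H_2: rank ker ∂_2 − rank ∂_3 = (14 − 13) − 0 = 1, and there is no ∂_3, so H_2 ≅ Z.

As a check, the Euler characteristic is 7 − 21 + 14 = 0, which agrees with 1 − 2 + 1 = 0.
(K is a triangulation of the torus T^2.)

H_0 = Z,  H_1 = Z^2,  H_2 = Z.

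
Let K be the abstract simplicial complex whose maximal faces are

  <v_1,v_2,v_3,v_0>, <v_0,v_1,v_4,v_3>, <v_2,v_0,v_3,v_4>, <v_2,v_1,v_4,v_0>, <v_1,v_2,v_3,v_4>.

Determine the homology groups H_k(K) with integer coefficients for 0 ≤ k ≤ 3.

H_0 ≅ Z,  H_1 = 0,  H_2 = 0,  H_3 ≅ Z.

Take the total order v_0 < v_1 < v_2 < v_3 < v_4 on the vertex set. Then K (dimension 3) consists of the simplices:

  0-simplices (5): [v_0], [v_1], [v_2], [v_3], [v_4]
  1-simplices (10): [v_0,v_1], [v_0,v_2], [v_0,v_3], [v_0,v_4], [v_1,v_2], [v_1,v_3], [v_1,v_4], [v_2,v_3], [v_2,v_4], [v_3,v_4]
  2-simplices (10): [v_0,v_1,v_2], [v_0,v_1,v_3], [v_0,v_1,v_4], [v_0,v_2,v_3], [v_0,v_2,v_4], [v_0,v_3,v_4], [v_1,v_2,v_3], [v_1,v_2,v_4], [v_1,v_3,v_4], [v_2,v_3,v_4]
  3-simplices (5): [v_0,v_1,v_2,v_3], [v_0,v_1,v_2,v_4], [v_0,v_1,v_3,v_4], [v_0,v_2,v_3,v_4], [v_1,v_2,v_3,v_4]

giving chain groups C_0 ≅ Z^5, C_1 ≅ Z^10, C_2 ≅ Z^10, C_3 ≅ Z^5.

∂_1: C_1 → C_0 is given by ∂[p,q] = [q] − [p].
The resulting 5×10 matrix has rank 4, and its Smith normal form has invariant factors (1,1,1,1).

Boundary ∂_2: C_2 → C_1 acts by ∂[p,q,r] = [q,r] − [p,r] + [p,q]. For instance
  ∂[v_0,v_1,v_3] = [v_1,v_3] − [v_0,v_3] + [v_0,v_1],
  ∂[v_1,v_3,v_4] = [v_3,v_4] − [v_1,v_4] + [v_1,v_3].
The 10×10 boundary matrix has rank 6 and Smith normal form diag(1,1,1,1,1,1).

∂_3: C_3 → C_2 sends each 3-simplex σ to the alternating sum Σ_i (−1)^i (σ with its i-th vertex removed). For instance
  ∂[v_0,v_1,v_3,v_4] = [v_1,v_3,v_4] − [v_0,v_3,v_4] + [v_0,v_1,v_4] − [v_0,v_1,v_3],
  ∂[v_0,v_1,v_2,v_4] = [v_1,v_2,v_4] − [v_0,v_2,v_4] + [v_0,v_1,v_4] − [v_0,v_1,v_2].
This gives a 10×5 integer matrix of rank 4; reducing to Smith normal form yields diagonal entries (1,1,1,1).

Reading off H_k = ker ∂_k / im ∂_{k+1}:

  H_0: rank C_0 − rank ∂_1 = 5 − 4 = 1, and the invariant factors of ∂_1 are all 1, so H_0 = Z.
  H_1: rank ker ∂_1 − rank ∂_2 = (10 − 4) − 6 = 0, and the invariant factors of ∂_2 are all 1, so H_1 = 0.
  H_2: rank ker ∂_2 − rank ∂_3 = (10 − 6) − 4 = 0, and the invariant factors of ∂_3 are all 1, so H_2 = 0.
  H_3: rank ker ∂_3 − rank ∂_4 = (5 − 4) − 0 = 1, and there is no ∂_4, so H_3 = Z.

As a check, the Euler characteristic is 5 − 10 + 10 − 5 = 0, which agrees with 1 − 0 + 0 − 1 = 0.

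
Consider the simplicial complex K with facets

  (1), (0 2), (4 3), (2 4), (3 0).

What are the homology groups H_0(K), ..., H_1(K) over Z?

H_0 ≅ Z^2,  H_1 ≅ Z.

Fix the vertex order 0 < 1 < 2 < 3 < 4 and write every simplex with vertices in increasing order. Then dim K = 1 and the simplices of K are:

  0-simplices (5): [0], [1], [2], [3], [4]
  1-simplices (4): [0,2], [0,3], [2,4], [3,4]

Hence C_0 ≅ Z^5, C_1 ≅ Z^4.

Boundary ∂_1: C_1 → C_0 maps an edge to its endpoints' difference, ∂[p,q] = q − p. For instance
  ∂[3,4] = [4] − [3].
The resulting 5×4 matrix has rank 3, and its Smith normal form has invariant factors (1,1,1).

Computing H_k = (kernel of ∂_k) / (image of ∂_{k+1}):

  H_0: rank C_0 − rank ∂_1 = 5 − 3 = 2, and the invariant factors of ∂_1 are all 1, so H_0 = Z^2.
  H_1: rank ker ∂_1 − rank ∂_2 = (4 − 3) − 0 = 1, and there is no ∂_2, so H_1 = Z.

As a check, the Euler characteristic is 5 − 4 = 1, which agrees with 2 − 1 = 1.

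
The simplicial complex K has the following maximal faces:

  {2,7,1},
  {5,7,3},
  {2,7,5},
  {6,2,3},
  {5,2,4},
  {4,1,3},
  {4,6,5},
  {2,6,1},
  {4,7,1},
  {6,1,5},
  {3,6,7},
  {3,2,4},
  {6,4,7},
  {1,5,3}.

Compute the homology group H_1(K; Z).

H_1 = Z^2.

Take the total order 1 < 2 < 3 < 4 < 5 < 6 < 7 on the vertex set. Then K (dimension 2) consists of the simplices:

  0-simplices (7): [1], [2], [3], [4], [5], [6], [7]
  1-simplices (21): [1,2], [1,3], [1,4], [1,5], [1,6], [1,7], [2,3], [2,4], [2,5], [2,6], [2,7], [3,4], [3,5], [3,6], [3,7], [4,5], [4,6], [4,7], [5,6], [5,7], [6,7]
  2-simplices (14): [1,2,6], [1,2,7], [1,3,4], [1,3,5], [1,4,7], [1,5,6], [2,3,4], [2,3,6], [2,4,5], [2,5,7], [3,5,7], [3,6,7], [4,5,6], [4,6,7]

so the chain groups are C_0 ≅ Z^7, C_1 ≅ Z^21, C_2 ≅ Z^14.

Boundary ∂_1: C_1 → C_0 maps an edge to its endpoints' difference, ∂[p,q] = q − p.
The resulting 7×21 matrix has rank 6, and its Smith normal form has invariant factors (1,1,1,1,1,1).

The boundary map ∂_2: C_2 → C_1 acts by ∂[p,q,r] = [q,r] − [p,r] + [p,q]. For instance
  ∂[2,3,4] = [3,4] − [2,4] + [2,3],
  ∂[4,5,6] = [5,6] − [4,6] + [4,5].
This gives a 21×14 integer matrix of rank 13; reducing to Smith normal form yields diagonal entries (1,1,1,1,1,1,1,1,1,1,1,1,1).

Computing H_k = (kernel of ∂_k) / (image of ∂_{k+1}):

  H_1: rank ker ∂_1 − rank ∂_2 = (21 − 6) − 13 = 2, and the invariant factors of ∂_2 are all 1, so H_1 ≅ Z^2.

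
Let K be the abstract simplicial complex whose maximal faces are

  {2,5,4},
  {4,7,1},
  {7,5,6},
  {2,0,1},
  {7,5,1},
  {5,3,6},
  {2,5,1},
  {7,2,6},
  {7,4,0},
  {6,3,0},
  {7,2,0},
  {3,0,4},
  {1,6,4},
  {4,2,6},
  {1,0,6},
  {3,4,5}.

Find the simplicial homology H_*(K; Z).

K has 8 vertices, 24 edges, 16 triangles.
rank ∂_0 = 0, rank ∂_1 = 7 ⇒ b_0 = 8 − 0 − 7 = 1; all invariant factors of ∂_1 are 1 so no torsion. So H_0 = Z.
rank ∂_1 = 7, rank ∂_2 = 15 ⇒ b_1 = 24 − 7 − 15 = 2; all invariant factors of ∂_2 are 1 so no torsion. So H_1 = Z^2.
rank ∂_2 = 15, rank ∂_3 = 0 ⇒ b_2 = 16 − 15 − 0 = 1. So H_2 = Z.

H_0 ≅ Z,  H_1 ≅ Z^2,  H_2 ≅ Z.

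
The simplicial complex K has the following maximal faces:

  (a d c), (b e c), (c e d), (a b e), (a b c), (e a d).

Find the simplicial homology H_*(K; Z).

Take the total order a < b < c < d < e on the vertex set. Then K (dimension 2) consists of the simplices:

  0-simplices (5): a, b, c, d, e
  1-simplices (9): ab, ac, ad, ae, bc, be, cd, ce, de
  2-simplices (6): abc, abe, acd, ade, bce, cde

giving chain groups C_0 ≅ Z^5, C_1 ≅ Z^9, C_2 ≅ Z^6.

The boundary map ∂_1: C_1 → C_0 maps an edge to its endpoints' difference, ∂[p,q] = q − p. For instance
  ∂bc = c − b.
This gives a 5×9 integer matrix of rank 4; reducing to Smith normal form yields diagonal entries (1,1,1,1).

Boundary ∂_2: C_2 → C_1 acts by ∂[p,q,r] = [q,r] − [p,r] + [p,q]. For instance
  ∂abc = bc − ac + ab,
  ∂cde = de − ce + cd.
The 9×6 boundary matrix has rank 5 and Smith normal form diag(1,1,1,1,1).

From H_k ≅ ker(∂_k) / im(∂_{k+1}) we obtain:

  H_0: rank C_0 − rank ∂_1 = 5 − 4 = 1, and the invariant factors of ∂_1 are all 1, so H_0 = Z.
  H_1: rank ker ∂_1 − rank ∂_2 = (9 − 4) − 5 = 0, and the invariant factors of ∂_2 are all 1, so H_1 = 0.
  H_2: rank ker ∂_2 − rank ∂_3 = (6 − 5) − 0 = 1, and there is no ∂_3, so H_2 = Z.

As a check, the Euler characteristic is 5 − 9 + 6 = 2, which agrees with 1 − 0 + 1 = 2.

H_0 ≅ Z,  H_1 = 0,  H_2 ≅ Z.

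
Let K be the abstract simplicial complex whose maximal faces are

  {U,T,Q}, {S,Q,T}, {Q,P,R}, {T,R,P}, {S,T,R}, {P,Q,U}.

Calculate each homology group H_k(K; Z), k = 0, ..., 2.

H_0 = Z,  H_1 = Z,  H_2 = 0.

We work with the vertex ordering P < Q < R < S < T < U. The simplices of K, each written with vertices in increasing order, are:

  0-simplices (6): P, Q, R, S, T, U
  1-simplices (12): PQ, PR, PT, PU, QR, QS, QT, QU, RS, RT, ST, TU
  2-simplices (6): PQR, PQU, PRT, QST, QTU, RST

so the chain groups are C_0 ≅ Z^6, C_1 ≅ Z^12, C_2 ≅ Z^6.

∂_1: C_1 → C_0 maps an edge to its endpoints' difference, ∂[p,q] = q − p.
The resulting 6×12 matrix has rank 5, and its Smith normal form has invariant factors (1,1,1,1,1).

The boundary map ∂_2: C_2 → C_1 maps a triangle to the signed sum of its edges. For instance
  ∂QTU = TU − QU + QT,
  ∂PQU = QU − PU + PQ.
This gives a 12×6 integer matrix of rank 6; reducing to Smith normal form yields diagonal entries (1,1,1,1,1,1).

Now H_k = ker ∂_k / im ∂_{k+1}, so:

  H_0: rank C_0 − rank ∂_1 = 6 − 5 = 1, and the invariant factors of ∂_1 are all 1, so H_0 = Z.
  H_1: rank ker ∂_1 − rank ∂_2 = (12 − 5) − 6 = 1, and the invariant factors of ∂_2 are all 1, so H_1 = Z.
  H_2: rank ker ∂_2 − rank ∂_3 = (6 − 6) − 0 = 0, and there is no ∂_3, so H_2 = 0.

As a check, the Euler characteristic is 6 − 12 + 6 = 0, which agrees with 1 − 1 + 0 = 0.
(K is a triangulation of the cylinder S^1 x I.)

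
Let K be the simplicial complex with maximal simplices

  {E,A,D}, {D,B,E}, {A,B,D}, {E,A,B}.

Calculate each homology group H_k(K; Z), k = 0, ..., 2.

Take the total order A < B < D < E on the vertex set. Then K (dimension 2) consists of the simplices:

  0-simplices (4): A, B, D, E
  1-simplices (6): AB, AD, AE, BD, BE, DE
  2-simplices (4): ABD, ABE, ADE, BDE

Hence C_0 ≅ Z^4, C_1 ≅ Z^6, C_2 ≅ Z^4.

Boundary ∂_1: C_1 → C_0 maps an edge to its endpoints' difference, ∂[p,q] = q − p. For instance
  ∂BE = E − B.
This gives a 4×6 integer matrix of rank 3; reducing to Smith normal form yields diagonal entries (1,1,1).

∂_2: C_2 → C_1 maps a triangle to the signed sum of its edges. For instance
  ∂BDE = DE − BE + BD,
  ∂ABE = BE − AE + AB.
The resulting 6×4 matrix has rank 3, and its Smith normal form has invariant factors (1,1,1).

Now H_k = ker ∂_k / im ∂_{k+1}, so:

  H_0: rank C_0 − rank ∂_1 = 4 − 3 = 1, and the invariant factors of ∂_1 are all 1, so H_0 = Z.
  H_1: rank ker ∂_1 − rank ∂_2 = (6 − 3) − 3 = 0, and the invariant factors of ∂_2 are all 1, so H_1 = 0.
  H_2: rank ker ∂_2 − rank ∂_3 = (4 − 3) − 0 = 1, and there is no ∂_3, so H_2 = Z.

H_0 = Z,  H_1 = 0,  H_2 = Z.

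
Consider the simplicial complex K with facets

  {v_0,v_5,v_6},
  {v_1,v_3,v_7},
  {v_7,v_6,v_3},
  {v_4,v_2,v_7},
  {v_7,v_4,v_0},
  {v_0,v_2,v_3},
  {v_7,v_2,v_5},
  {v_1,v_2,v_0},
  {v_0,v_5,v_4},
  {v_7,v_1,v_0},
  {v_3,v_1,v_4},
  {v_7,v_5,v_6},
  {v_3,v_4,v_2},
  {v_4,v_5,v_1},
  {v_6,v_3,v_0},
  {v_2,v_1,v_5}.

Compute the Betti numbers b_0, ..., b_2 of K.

b_0 = 1, b_1 = 2, b_2 = 1.

Fix the vertex order v_0 < v_1 < v_2 < v_3 < v_4 < v_5 < v_6 < v_7 and write every simplex with vertices in increasing order. Then dim K = 2 and the simplices of K are:

  0-simplices (8): [v_0], [v_1], [v_2], [v_3], [v_4], [v_5], [v_6], [v_7]
  1-simplices (24): (24 of them)
  2-simplices (16): (16 of them)

Hence C_0 ≅ Z^8, C_1 ≅ Z^24, C_2 ≅ Z^16.

∂_1: C_1 → C_0 sends each edge [p,q] (with p < q) to q − p. For instance
  ∂[v_2,v_3] = [v_3] − [v_2].
This gives a 8×24 integer matrix of rank 7; reducing to Smith normal form yields diagonal entries (1,1,1,1,1,1,1).

Boundary ∂_2: C_2 → C_1 maps a triangle to the signed sum of its edges. For instance
  ∂[v_1,v_3,v_7] = [v_3,v_7] − [v_1,v_7] + [v_1,v_3],
  ∂[v_2,v_5,v_7] = [v_5,v_7] − [v_2,v_7] + [v_2,v_5].
This gives a 24×16 integer matrix of rank 15; reducing to Smith normal form yields diagonal entries (1,1,1,1,1,1,1,1,1,1,1,1,1,1,1).

Reading off H_k = ker ∂_k / im ∂_{k+1}:

  H_0: rank C_0 − rank ∂_1 = 8 − 7 = 1, and the invariant factors of ∂_1 are all 1, so H_0 = Z.
  H_1: rank ker ∂_1 − rank ∂_2 = (24 − 7) − 15 = 2, and the invariant factors of ∂_2 are all 1, so H_1 = Z^2.
  H_2: rank ker ∂_2 − rank ∂_3 = (16 − 15) − 0 = 1, and there is no ∂_3, so H_2 = Z.

(K is a triangulation of the torus T^2.)

Hence the Betti numbers are b_0 = 1, b_1 = 2, b_2 = 1.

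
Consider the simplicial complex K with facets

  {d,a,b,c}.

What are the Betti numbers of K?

b_0 = 1, b_1 = 0, b_2 = 0, b_3 = 0.

Fix the vertex order a < b < c < d and write every simplex with vertices in increasing order. Then dim K = 3 and the simplices of K are:

  0-simplices (4): a, b, c, d
  1-simplices (6): ab, ac, ad, bc, bd, cd
  2-simplices (4): abc, abd, acd, bcd
  3-simplices (1): abcd

Hence C_0 ≅ Z^4, C_1 ≅ Z^6, C_2 ≅ Z^4, C_3 ≅ Z^1.

Boundary ∂_1: C_1 → C_0 maps an edge to its endpoints' difference, ∂[p,q] = q − p.
As a 4×6 matrix over Z this has rank 3, with invariant factors (1,1,1).

Boundary ∂_2: C_2 → C_1 sends each 2-simplex [p,q,r] to [q,r] − [p,r] + [p,q]. For instance
  ∂abc = bc − ac + ab,
  ∂bcd = cd − bd + bc.
This gives a 6×4 integer matrix of rank 3; reducing to Smith normal form yields diagonal entries (1,1,1).

The boundary map ∂_3: C_3 → C_2 sends each 3-simplex σ to the alternating sum Σ_i (−1)^i (σ with its i-th vertex removed). For instance
  ∂abcd = bcd − acd + abd − abc.
The resulting 4×1 matrix has rank 1, and its Smith normal form has invariant factors (1).

Computing H_k = (kernel of ∂_k) / (image of ∂_{k+1}):

  H_0: rank C_0 − rank ∂_1 = 4 − 3 = 1, and the invariant factors of ∂_1 are all 1, so H_0 = Z.
  H_1: rank ker ∂_1 − rank ∂_2 = (6 − 3) − 3 = 0, and the invariant factors of ∂_2 are all 1, so H_1 = 0.
  H_2: rank ker ∂_2 − rank ∂_3 = (4 − 3) − 1 = 0, and the invariant factors of ∂_3 are all 1, so H_2 = 0.
  H_3: rank ker ∂_3 − rank ∂_4 = (1 − 1) − 0 = 0, and there is no ∂_4, so H_3 = 0.

As a check, the Euler characteristic is 4 − 6 + 4 − 1 = 1, which agrees with 1 − 0 + 0 − 0 = 1.
(K is a triangulation of the 3-simplex.)

Hence the Betti numbers are b_0 = 1, b_1 = 0, b_2 = 0, b_3 = 0.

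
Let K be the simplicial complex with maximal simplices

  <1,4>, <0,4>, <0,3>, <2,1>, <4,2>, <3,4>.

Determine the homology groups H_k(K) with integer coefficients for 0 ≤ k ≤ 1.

Fix the vertex order 0 < 1 < 2 < 3 < 4 and write every simplex with vertices in increasing order. Then dim K = 1 and the simplices of K are:

  0-simplices (5): [0], [1], [2], [3], [4]
  1-simplices (6): [0,3], [0,4], [1,2], [1,4], [2,4], [3,4]

Hence C_0 ≅ Z^5, C_1 ≅ Z^6.

Boundary ∂_1: C_1 → C_0 sends each edge [p,q] (with p < q) to q − p.
This gives a 5×6 integer matrix of rank 4; reducing to Smith normal form yields diagonal entries (1,1,1,1).

From H_k ≅ ker(∂_k) / im(∂_{k+1}) we obtain:

  H_0: rank C_0 − rank ∂_1 = 5 − 4 = 1, and the invariant factors of ∂_1 are all 1, so H_0 ≅ Z.
  H_1: rank ker ∂_1 − rank ∂_2 = (6 − 4) − 0 = 2, and there is no ∂_2, so H_1 ≅ Z^2.

As a check, the Euler characteristic is 5 − 6 = -1, which agrees with 1 − 2 = -1.

H_0 ≅ Z,  H_1 ≅ Z^2.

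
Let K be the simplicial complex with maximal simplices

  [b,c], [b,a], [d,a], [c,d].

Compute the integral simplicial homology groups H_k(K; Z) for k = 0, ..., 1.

Fix the vertex order a < b < c < d and write every simplex with vertices in increasing order. Then dim K = 1 and the simplices of K are:

  0-simplices (4): a, b, c, d
  1-simplices (4): ab, ad, bc, cd

so the chain groups are C_0 ≅ Z^4, C_1 ≅ Z^4.

The boundary map ∂_1: C_1 → C_0 maps an edge to its endpoints' difference, ∂[p,q] = q − p. For instance
  ∂cd = d − c.
This gives a 4×4 integer matrix of rank 3; reducing to Smith normal form yields diagonal entries (1,1,1).

From H_k ≅ ker(∂_k) / im(∂_{k+1}) we obtain:

  H_0: rank C_0 − rank ∂_1 = 4 − 3 = 1, and the invariant factors of ∂_1 are all 1, so H_0 ≅ Z.
  H_1: rank ker ∂_1 − rank ∂_2 = (4 − 3) − 0 = 1, and there is no ∂_2, so H_1 ≅ Z.

As a check, the Euler characteristic is 4 − 4 = 0, which agrees with 1 − 1 = 0.

H_0 = Z,  H_1 = Z.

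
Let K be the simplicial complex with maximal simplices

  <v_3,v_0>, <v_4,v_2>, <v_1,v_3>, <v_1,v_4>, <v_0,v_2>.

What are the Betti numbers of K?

We work with the vertex ordering v_0 < v_1 < v_2 < v_3 < v_4. The simplices of K, each written with vertices in increasing order, are:

  0-simplices (5): [v_0], [v_1], [v_2], [v_3], [v_4]
  1-simplices (5): [v_0,v_2], [v_0,v_3], [v_1,v_3], [v_1,v_4], [v_2,v_4]

so the chain groups are C_0 ≅ Z^5, C_1 ≅ Z^5.

The boundary map ∂_1: C_1 → C_0 maps an edge to its endpoints' difference, ∂[p,q] = q − p. For instance
  ∂[v_0,v_2] = [v_2] − [v_0].
As a 5×5 matrix over Z this has rank 4, with invariant factors (1,1,1,1).

Reading off H_k = ker ∂_k / im ∂_{k+1}:

  H_0: rank C_0 − rank ∂_1 = 5 − 4 = 1, and the invariant factors of ∂_1 are all 1, so H_0 = Z.
  H_1: rank ker ∂_1 − rank ∂_2 = (5 − 4) − 0 = 1, and there is no ∂_2, so H_1 = Z.

Hence the Betti numbers are b_0 = 1, b_1 = 1.

b_0 = 1, b_1 = 1.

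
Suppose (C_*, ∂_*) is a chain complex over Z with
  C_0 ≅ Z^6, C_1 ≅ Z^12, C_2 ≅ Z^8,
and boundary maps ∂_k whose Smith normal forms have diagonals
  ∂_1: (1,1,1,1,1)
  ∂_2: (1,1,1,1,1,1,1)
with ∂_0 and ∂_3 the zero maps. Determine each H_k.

H_0: b_0 = 6 − 0 − 5 = 1; torsion from ∂_1 factors > 1: none. So H_0 = Z.
H_1: b_1 = 12 − 5 − 7 = 0; torsion from ∂_2 factors > 1: none. So H_1 = 0.
H_2: b_2 = 8 − 7 − 0 = 1; torsion from ∂_3 factors > 1: none. So H_2 = Z.

H_0 = Z,  H_1 = 0,  H_2 = Z.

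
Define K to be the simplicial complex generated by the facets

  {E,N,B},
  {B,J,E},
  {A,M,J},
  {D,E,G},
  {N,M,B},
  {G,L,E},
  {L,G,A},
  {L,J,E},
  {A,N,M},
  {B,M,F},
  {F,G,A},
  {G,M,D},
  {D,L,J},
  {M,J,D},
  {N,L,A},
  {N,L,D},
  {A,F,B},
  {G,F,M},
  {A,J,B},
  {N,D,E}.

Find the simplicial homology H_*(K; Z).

Take the total order A < B < D < E < F < G < J < L < M < N on the vertex set. Then K (dimension 2) consists of the simplices:

  0-simplices (10): A, B, D, E, F, G, J, L, M, N
  1-simplices (30): AB, AF, AG, AJ, AL, AM, AN, BE, BF, BJ, BM, BN, DE, DG, DJ, DL, DM, DN, EG, EJ, EL, EN, FG, FM, GL, GM, JL, JM, LN, MN
  2-simplices (20): ABF, ABJ, AFG, AGL, AJM, ALN, AMN, BEJ, BEN, BFM, BMN, DEG, DEN, DGM, DJL, DJM, DLN, EGL, EJL, FGM

giving chain groups C_0 ≅ Z^10, C_1 ≅ Z^30, C_2 ≅ Z^20.

The boundary map ∂_1: C_1 → C_0 sends each edge [p,q] (with p < q) to q − p.
The resulting 10×30 matrix has rank 9, and its Smith normal form has invariant factors (1,1,1,1,1,1,1,1,1).

The boundary map ∂_2: C_2 → C_1 acts by ∂[p,q,r] = [q,r] − [p,r] + [p,q]. For instance
  ∂BEN = EN − BN + BE,
  ∂DJL = JL − DL + DJ.
The resulting 30×20 matrix has rank 20, and its Smith normal form has invariant factors (1,1,1,1,1,1,1,1,1,1,1,1,1,1,1,1,1,1,1,2).

From H_k ≅ ker(∂_k) / im(∂_{k+1}) we obtain:

  H_0: rank C_0 − rank ∂_1 = 10 − 9 = 1, and the invariant factors of ∂_1 are all 1, so H_0 ≅ Z.
  H_1: rank ker ∂_1 − rank ∂_2 = (30 − 9) − 20 = 1, and ∂_2 has invariant factor 2 > 1, so H_1 ≅ Z ⊕ Z/2Z.
  H_2: rank ker ∂_2 − rank ∂_3 = (20 − 20) − 0 = 0, and there is no ∂_3, so H_2 ≅ 0.

As a check, the Euler characteristic is 10 − 30 + 20 = 0, which agrees with 1 − 1 + 0 = 0.
(K is a triangulation of the Klein bottle.)

H_0 = Z,  H_1 = Z ⊕ Z/2Z,  H_2 = 0.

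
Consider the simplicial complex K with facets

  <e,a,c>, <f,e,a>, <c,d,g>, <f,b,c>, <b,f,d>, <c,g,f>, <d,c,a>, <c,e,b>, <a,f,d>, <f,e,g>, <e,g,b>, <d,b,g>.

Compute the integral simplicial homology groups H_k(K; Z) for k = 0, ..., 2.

H_0 ≅ Z,  H_1 ≅ Z/2Z,  H_2 = 0.

Take the total order a < b < c < d < e < f < g on the vertex set. Then K (dimension 2) consists of the simplices:

  0-simplices (7): a, b, c, d, e, f, g
  1-simplices (18): ac, ad, ae, af, bc, bd, be, bf, bg, cd, ce, cf, cg, df, dg, ef, eg, fg
  2-simplices (12): acd, ace, adf, aef, bce, bcf, bdf, bdg, beg, cdg, cfg, efg

giving chain groups C_0 ≅ Z^7, C_1 ≅ Z^18, C_2 ≅ Z^12.

Boundary ∂_1: C_1 → C_0 is given by ∂[p,q] = [q] − [p]. For instance
  ∂df = f − d.
The resulting 7×18 matrix has rank 6, and its Smith normal form has invariant factors (1,1,1,1,1,1).

The boundary map ∂_2: C_2 → C_1 sends each 2-simplex [p,q,r] to [q,r] − [p,r] + [p,q]. For instance
  ∂efg = fg − eg + ef,
  ∂acd = cd − ad + ac.
The 18×12 boundary matrix has rank 12 and Smith normal form diag(1,1,1,1,1,1,1,1,1,1,1,2).

From H_k ≅ ker(∂_k) / im(∂_{k+1}) we obtain:

  H_0: rank C_0 − rank ∂_1 = 7 − 6 = 1, and the invariant factors of ∂_1 are all 1, so H_0 = Z.
  H_1: rank ker ∂_1 − rank ∂_2 = (18 − 6) − 12 = 0, and ∂_2 has invariant factor 2 > 1, so H_1 = Z/2Z.
  H_2: rank ker ∂_2 − rank ∂_3 = (12 − 12) − 0 = 0, and there is no ∂_3, so H_2 = 0.

(K is a triangulation of the real projective plane RP^2.)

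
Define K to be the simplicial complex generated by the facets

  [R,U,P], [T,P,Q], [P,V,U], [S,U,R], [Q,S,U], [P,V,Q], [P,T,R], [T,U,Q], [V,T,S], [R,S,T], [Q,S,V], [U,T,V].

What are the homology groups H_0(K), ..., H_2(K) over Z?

Take the total order P < Q < R < S < T < U < V on the vertex set. Then K (dimension 2) consists of the simplices:

  0-simplices (7): P, Q, R, S, T, U, V
  1-simplices (18): PQ, PR, PT, PU, PV, QS, QT, QU, QV, RS, RT, RU, ST, SU, SV, TU, TV, UV
  2-simplices (12): PQT, PQV, PRT, PRU, PUV, QSU, QSV, QTU, RST, RSU, STV, TUV

so the chain groups are C_0 ≅ Z^7, C_1 ≅ Z^18, C_2 ≅ Z^12.

∂_1: C_1 → C_0 is given by ∂[p,q] = [q] − [p]. For instance
  ∂RS = S − R.
As a 7×18 matrix over Z this has rank 6, with invariant factors (1,1,1,1,1,1).

The boundary map ∂_2: C_2 → C_1 acts by ∂[p,q,r] = [q,r] − [p,r] + [p,q]. For instance
  ∂STV = TV − SV + ST,
  ∂QTU = TU − QU + QT.
The resulting 18×12 matrix has rank 12, and its Smith normal form has invariant factors (1,1,1,1,1,1,1,1,1,1,1,2).

Reading off H_k = ker ∂_k / im ∂_{k+1}:

  H_0: rank C_0 − rank ∂_1 = 7 − 6 = 1, and the invariant factors of ∂_1 are all 1, so H_0 ≅ Z.
  H_1: rank ker ∂_1 − rank ∂_2 = (18 − 6) − 12 = 0, and ∂_2 has invariant factor 2 > 1, so H_1 ≅ Z/2.
  H_2: rank ker ∂_2 − rank ∂_3 = (12 − 12) − 0 = 0, and there is no ∂_3, so H_2 ≅ 0.

As a check, the Euler characteristic is 7 − 18 + 12 = 1, which agrees with 1 − 0 + 0 = 1.
(K is a triangulation of the real projective plane RP^2.)

H_0 = Z,  H_1 = Z/2,  H_2 = 0.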